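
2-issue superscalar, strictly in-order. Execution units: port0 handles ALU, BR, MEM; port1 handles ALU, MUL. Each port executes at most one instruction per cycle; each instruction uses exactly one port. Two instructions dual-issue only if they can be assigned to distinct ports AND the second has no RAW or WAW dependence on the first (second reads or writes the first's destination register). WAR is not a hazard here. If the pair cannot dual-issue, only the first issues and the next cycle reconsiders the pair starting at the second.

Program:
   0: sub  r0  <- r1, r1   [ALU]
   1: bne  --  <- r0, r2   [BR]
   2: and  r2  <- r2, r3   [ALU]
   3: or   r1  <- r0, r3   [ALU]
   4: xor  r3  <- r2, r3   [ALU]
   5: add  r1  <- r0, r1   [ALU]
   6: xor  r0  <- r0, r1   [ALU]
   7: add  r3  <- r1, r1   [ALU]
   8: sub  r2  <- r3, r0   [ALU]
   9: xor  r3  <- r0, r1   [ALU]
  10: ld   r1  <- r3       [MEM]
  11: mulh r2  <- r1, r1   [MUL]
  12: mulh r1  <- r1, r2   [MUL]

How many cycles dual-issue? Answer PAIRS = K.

t=0 i0:sub.ALU ; RAW r0
t=1 i1,i2:bne.BR and.ALU ; dual
t=2 i3,i4:or.ALU xor.ALU ; dual
t=3 i5:add.ALU ; RAW r1
t=4 i6,i7:xor.ALU add.ALU ; dual
t=5 i8,i9:sub.ALU xor.ALU ; dual
t=6 i10:ld.MEM ; RAW r1
t=7 i11:mulh.MUL ; no-port MUL/MUL
t=8 i12:mulh.MUL ; tail

PAIRS = 4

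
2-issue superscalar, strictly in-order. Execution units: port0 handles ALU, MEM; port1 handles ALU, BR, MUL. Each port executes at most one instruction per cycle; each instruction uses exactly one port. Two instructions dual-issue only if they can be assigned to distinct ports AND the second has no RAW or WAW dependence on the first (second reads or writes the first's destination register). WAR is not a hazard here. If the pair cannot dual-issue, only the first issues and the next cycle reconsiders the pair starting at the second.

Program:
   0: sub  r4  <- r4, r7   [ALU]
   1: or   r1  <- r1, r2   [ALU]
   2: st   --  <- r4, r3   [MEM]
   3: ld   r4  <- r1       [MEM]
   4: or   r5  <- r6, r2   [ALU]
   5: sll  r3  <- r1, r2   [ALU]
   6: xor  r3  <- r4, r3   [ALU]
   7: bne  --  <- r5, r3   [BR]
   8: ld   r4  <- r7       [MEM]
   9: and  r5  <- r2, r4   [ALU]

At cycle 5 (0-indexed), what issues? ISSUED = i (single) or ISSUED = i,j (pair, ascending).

ISSUED = 7,8

[0] i0+i1  sub or  -- 2-wide
[1] i2  st  -- no-port MEM/MEM
[2] i3+i4  ld or  -- 2-wide
[3] i5  sll  -- RAW+WAW r3
[4] i6  xor  -- RAW r3
[5] i7+i8  bne ld  -- 2-wide
[6] i9  and  -- tail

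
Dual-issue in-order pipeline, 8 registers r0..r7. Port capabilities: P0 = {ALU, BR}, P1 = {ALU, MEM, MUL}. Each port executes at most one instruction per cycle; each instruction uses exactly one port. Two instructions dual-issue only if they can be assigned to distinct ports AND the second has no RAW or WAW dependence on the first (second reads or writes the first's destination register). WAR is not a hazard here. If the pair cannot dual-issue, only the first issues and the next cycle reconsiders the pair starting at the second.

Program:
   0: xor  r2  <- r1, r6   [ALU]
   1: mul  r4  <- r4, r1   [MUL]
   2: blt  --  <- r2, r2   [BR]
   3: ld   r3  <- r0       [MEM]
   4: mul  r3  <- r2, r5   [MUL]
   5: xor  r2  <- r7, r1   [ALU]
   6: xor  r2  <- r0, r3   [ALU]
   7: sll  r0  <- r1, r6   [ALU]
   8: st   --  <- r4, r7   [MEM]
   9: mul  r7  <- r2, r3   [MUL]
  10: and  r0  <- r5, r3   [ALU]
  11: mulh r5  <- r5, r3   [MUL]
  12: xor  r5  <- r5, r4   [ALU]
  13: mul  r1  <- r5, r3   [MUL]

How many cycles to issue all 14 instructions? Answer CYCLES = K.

  cy0 -> i0&i1 (xor.ALU/mul.MUL) dual
  cy1 -> i2&i3 (blt.BR/ld.MEM) dual
  cy2 -> i4&i5 (mul.MUL/xor.ALU) dual
  cy3 -> i6&i7 (xor.ALU/sll.ALU) dual
  cy4 -> i8 (st.MEM) no-port MEM/MUL
  cy5 -> i9&i10 (mul.MUL/and.ALU) dual
  cy6 -> i11 (mulh.MUL) RAW+WAW r5
  cy7 -> i12 (xor.ALU) RAW r5
  cy8 -> i13 (mul.MUL) tail

CYCLES = 9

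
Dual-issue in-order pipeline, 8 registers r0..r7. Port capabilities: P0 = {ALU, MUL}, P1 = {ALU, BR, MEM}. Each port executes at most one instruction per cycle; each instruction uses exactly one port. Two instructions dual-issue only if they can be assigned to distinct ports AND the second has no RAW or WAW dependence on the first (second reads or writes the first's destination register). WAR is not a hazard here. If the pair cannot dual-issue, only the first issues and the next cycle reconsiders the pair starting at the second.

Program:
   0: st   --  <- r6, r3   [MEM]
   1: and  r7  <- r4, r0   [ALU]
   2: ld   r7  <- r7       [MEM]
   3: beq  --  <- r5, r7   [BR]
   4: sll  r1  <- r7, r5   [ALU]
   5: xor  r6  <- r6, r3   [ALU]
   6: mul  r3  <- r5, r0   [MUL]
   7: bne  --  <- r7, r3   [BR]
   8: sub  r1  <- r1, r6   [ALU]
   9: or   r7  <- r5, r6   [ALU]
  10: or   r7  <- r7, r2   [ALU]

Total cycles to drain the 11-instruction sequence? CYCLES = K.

CYCLES = 7

#0 head=0: st.MEM/and.ALU i0/i1 pair
#1 head=2: ld.MEM i2 no-port MEM/BR
#2 head=3: beq.BR/sll.ALU i3/i4 pair
#3 head=5: xor.ALU/mul.MUL i5/i6 pair
#4 head=7: bne.BR/sub.ALU i7/i8 pair
#5 head=9: or.ALU i9 RAW+WAW r7
#6 head=10: or.ALU i10 tail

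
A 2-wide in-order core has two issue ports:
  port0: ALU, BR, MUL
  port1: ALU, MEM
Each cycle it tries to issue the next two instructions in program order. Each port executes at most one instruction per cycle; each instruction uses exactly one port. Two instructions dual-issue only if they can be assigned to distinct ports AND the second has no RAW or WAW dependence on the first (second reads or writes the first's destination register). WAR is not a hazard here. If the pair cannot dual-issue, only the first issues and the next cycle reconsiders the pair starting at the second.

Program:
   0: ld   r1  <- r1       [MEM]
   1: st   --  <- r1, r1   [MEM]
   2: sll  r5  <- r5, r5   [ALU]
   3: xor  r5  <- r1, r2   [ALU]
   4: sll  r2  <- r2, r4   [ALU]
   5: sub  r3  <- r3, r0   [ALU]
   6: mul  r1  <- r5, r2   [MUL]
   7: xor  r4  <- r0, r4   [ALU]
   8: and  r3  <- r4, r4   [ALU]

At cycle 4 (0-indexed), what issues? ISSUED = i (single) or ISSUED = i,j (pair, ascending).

ISSUED = 7

t=0 i0:ld.MEM ; no-port MEM/MEM
t=1 i1&i2:st.MEM+sll.ALU ; 2-wide
t=2 i3&i4:xor.ALU+sll.ALU ; 2-wide
t=3 i5&i6:sub.ALU+mul.MUL ; 2-wide
t=4 i7:xor.ALU ; RAW r4
t=5 i8:and.ALU ; tail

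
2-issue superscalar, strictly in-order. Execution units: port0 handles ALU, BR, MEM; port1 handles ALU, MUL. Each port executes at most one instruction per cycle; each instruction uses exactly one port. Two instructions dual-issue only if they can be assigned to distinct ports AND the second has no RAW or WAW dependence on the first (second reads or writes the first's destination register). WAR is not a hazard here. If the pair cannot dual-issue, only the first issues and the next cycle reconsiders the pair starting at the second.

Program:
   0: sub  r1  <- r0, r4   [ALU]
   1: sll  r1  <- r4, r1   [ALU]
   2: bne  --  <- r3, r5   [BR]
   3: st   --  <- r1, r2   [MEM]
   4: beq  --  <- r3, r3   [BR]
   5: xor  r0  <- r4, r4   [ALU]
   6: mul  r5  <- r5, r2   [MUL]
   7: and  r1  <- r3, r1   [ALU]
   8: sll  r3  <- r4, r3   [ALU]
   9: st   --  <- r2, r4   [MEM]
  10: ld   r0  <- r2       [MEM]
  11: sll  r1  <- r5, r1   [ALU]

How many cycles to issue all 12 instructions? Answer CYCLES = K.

CYCLES = 7

t=0 i0:sub.ALU ; RAW+WAW r1
t=1 i1,i2:sll.ALU/bne.BR ; dual
t=2 i3:st.MEM ; no-port MEM/BR
t=3 i4,i5:beq.BR/xor.ALU ; dual
t=4 i6,i7:mul.MUL/and.ALU ; dual
t=5 i8,i9:sll.ALU/st.MEM ; dual
t=6 i10,i11:ld.MEM/sll.ALU ; dual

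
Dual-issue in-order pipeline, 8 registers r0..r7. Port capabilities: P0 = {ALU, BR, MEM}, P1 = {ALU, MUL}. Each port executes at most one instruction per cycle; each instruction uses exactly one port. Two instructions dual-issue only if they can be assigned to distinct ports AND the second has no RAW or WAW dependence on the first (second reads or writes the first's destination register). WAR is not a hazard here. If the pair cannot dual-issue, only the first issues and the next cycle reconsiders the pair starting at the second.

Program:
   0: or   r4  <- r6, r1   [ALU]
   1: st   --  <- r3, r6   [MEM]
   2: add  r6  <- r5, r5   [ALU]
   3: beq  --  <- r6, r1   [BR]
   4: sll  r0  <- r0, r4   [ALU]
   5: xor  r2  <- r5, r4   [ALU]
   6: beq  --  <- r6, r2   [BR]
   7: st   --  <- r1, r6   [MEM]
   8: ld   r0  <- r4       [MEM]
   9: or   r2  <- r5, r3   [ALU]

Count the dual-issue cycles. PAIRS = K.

t=0 i0/i1:or;st ; dual
t=1 i2:add ; RAW r6
t=2 i3/i4:beq;sll ; dual
t=3 i5:xor ; RAW r2
t=4 i6:beq ; no-port BR/MEM
t=5 i7:st ; no-port MEM/MEM
t=6 i8/i9:ld;or ; dual

PAIRS = 3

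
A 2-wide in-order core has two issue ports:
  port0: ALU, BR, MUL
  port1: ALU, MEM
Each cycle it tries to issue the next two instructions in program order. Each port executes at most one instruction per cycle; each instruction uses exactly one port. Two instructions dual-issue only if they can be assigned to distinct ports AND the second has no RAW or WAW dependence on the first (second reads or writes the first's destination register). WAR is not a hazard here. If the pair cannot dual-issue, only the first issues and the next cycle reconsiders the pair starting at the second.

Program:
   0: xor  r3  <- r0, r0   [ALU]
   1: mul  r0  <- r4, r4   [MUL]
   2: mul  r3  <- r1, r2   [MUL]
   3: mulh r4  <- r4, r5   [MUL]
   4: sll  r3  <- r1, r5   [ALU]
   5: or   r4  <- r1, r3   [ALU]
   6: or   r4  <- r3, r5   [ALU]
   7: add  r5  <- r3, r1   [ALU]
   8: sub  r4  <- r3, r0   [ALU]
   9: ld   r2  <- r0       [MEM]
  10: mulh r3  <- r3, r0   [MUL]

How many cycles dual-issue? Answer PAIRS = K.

PAIRS = 4

  cy0 -> i0+i1 (xor.ALU mul.MUL) pair
  cy1 -> i2 (mul.MUL) no-port MUL/MUL
  cy2 -> i3+i4 (mulh.MUL sll.ALU) pair
  cy3 -> i5 (or.ALU) WAW r4
  cy4 -> i6+i7 (or.ALU add.ALU) pair
  cy5 -> i8+i9 (sub.ALU ld.MEM) pair
  cy6 -> i10 (mulh.MUL) tail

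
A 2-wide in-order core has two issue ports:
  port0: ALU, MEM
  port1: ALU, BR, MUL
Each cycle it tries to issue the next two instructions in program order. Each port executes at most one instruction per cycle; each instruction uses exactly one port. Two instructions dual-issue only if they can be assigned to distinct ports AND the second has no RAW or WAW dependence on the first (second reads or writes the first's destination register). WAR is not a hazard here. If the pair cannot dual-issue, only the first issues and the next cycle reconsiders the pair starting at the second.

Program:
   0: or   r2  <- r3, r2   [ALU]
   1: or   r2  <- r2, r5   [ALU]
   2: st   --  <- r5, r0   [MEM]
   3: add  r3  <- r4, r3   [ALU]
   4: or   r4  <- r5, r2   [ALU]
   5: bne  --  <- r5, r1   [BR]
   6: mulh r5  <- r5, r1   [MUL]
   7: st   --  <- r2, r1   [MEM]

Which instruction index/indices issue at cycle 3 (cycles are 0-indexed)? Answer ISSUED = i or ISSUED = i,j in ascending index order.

ISSUED = 5

#0 head=0: or i0 RAW+WAW r2
#1 head=1: or+st i1/i2 pair
#2 head=3: add+or i3/i4 pair
#3 head=5: bne i5 no-port BR/MUL
#4 head=6: mulh+st i6/i7 pair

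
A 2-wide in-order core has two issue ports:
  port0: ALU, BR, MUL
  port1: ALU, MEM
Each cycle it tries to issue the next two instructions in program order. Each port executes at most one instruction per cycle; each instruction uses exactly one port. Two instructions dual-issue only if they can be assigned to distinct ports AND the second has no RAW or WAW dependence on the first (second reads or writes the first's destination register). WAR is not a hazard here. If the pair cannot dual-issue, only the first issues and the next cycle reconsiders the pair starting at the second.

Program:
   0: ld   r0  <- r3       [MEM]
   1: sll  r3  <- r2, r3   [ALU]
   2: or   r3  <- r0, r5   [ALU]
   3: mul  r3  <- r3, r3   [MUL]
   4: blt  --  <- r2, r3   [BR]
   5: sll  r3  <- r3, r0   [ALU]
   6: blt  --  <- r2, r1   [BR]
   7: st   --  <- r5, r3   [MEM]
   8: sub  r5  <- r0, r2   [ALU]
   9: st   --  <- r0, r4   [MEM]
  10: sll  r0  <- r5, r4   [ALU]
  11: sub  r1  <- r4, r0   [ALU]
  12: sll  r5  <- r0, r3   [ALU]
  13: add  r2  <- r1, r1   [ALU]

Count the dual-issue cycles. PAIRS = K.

PAIRS = 5

c0: i0&i1 ld.MEM;sll.ALU  2-wide
c1: i2 or.ALU  RAW+WAW r3
c2: i3 mul.MUL  no-port MUL/BR
c3: i4&i5 blt.BR;sll.ALU  2-wide
c4: i6&i7 blt.BR;st.MEM  2-wide
c5: i8&i9 sub.ALU;st.MEM  2-wide
c6: i10 sll.ALU  RAW r0
c7: i11&i12 sub.ALU;sll.ALU  2-wide
c8: i13 add.ALU  tail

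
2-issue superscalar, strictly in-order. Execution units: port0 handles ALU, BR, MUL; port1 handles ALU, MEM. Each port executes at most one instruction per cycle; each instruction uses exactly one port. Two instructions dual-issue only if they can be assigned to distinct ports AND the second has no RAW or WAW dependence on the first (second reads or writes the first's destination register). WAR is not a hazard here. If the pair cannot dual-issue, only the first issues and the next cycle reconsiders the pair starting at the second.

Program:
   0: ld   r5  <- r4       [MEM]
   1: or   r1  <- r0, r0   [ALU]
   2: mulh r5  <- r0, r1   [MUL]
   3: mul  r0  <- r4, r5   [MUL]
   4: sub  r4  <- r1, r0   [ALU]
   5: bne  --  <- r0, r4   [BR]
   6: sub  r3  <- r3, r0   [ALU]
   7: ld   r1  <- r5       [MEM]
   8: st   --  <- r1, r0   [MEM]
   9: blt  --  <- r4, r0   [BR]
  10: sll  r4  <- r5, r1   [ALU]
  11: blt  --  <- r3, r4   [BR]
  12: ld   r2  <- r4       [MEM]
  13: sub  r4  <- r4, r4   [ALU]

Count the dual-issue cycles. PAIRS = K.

#0 head=0: ld/or i0/i1 pair
#1 head=2: mulh i2 no-port MUL/MUL
#2 head=3: mul i3 RAW r0
#3 head=4: sub i4 RAW r4
#4 head=5: bne/sub i5/i6 pair
#5 head=7: ld i7 no-port MEM/MEM
#6 head=8: st/blt i8/i9 pair
#7 head=10: sll i10 RAW r4
#8 head=11: blt/ld i11/i12 pair
#9 head=13: sub i13 tail

PAIRS = 4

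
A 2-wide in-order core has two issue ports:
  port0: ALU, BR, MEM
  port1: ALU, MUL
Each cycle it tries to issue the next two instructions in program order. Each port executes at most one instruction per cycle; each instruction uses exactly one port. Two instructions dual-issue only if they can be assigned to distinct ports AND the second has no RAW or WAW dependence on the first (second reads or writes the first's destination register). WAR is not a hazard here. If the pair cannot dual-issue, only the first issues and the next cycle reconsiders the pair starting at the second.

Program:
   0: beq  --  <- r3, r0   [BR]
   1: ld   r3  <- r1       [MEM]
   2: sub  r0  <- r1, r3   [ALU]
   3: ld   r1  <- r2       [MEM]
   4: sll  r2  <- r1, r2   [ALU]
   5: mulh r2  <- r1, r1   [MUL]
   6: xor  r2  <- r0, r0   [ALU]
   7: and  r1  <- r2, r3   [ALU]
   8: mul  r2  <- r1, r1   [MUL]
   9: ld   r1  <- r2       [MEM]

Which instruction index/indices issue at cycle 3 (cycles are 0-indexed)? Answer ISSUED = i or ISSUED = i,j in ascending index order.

c0: i0 beq.BR  no-port BR/MEM
c1: i1 ld.MEM  RAW r3
c2: i2/i3 sub.ALU ld.MEM  2-wide
c3: i4 sll.ALU  WAW r2
c4: i5 mulh.MUL  WAW r2
c5: i6 xor.ALU  RAW r2
c6: i7 and.ALU  RAW r1
c7: i8 mul.MUL  RAW r2
c8: i9 ld.MEM  tail

ISSUED = 4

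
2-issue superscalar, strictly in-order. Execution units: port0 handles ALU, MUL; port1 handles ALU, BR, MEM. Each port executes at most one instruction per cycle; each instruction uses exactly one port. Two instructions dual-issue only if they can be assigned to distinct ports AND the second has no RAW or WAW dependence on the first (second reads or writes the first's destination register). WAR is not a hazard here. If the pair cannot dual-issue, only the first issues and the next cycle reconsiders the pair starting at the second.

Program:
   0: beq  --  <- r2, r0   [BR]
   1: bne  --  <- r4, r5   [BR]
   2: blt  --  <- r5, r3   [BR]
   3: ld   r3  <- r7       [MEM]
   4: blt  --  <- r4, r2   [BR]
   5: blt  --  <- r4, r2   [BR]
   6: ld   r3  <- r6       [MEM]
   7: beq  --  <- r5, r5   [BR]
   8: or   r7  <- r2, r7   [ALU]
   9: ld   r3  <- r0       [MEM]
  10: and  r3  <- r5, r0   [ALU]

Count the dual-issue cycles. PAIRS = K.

c0: i0 beq  no-port BR/BR
c1: i1 bne  no-port BR/BR
c2: i2 blt  no-port BR/MEM
c3: i3 ld  no-port MEM/BR
c4: i4 blt  no-port BR/BR
c5: i5 blt  no-port BR/MEM
c6: i6 ld  no-port MEM/BR
c7: i7/i8 beq;or  dual
c8: i9 ld  WAW r3
c9: i10 and  tail

PAIRS = 1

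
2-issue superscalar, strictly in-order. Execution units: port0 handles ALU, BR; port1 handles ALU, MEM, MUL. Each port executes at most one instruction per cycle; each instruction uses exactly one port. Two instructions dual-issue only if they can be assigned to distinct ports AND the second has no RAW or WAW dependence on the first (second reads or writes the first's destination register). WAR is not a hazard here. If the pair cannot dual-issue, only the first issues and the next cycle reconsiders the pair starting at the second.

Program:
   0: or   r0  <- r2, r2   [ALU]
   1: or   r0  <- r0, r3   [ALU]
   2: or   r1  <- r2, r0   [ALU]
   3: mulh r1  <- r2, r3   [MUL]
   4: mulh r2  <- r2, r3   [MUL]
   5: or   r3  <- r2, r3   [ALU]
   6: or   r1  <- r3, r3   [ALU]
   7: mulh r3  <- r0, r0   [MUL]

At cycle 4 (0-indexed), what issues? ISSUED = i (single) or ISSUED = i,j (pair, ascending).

[0] i0  or  -- RAW+WAW r0
[1] i1  or  -- RAW r0
[2] i2  or  -- WAW r1
[3] i3  mulh  -- no-port MUL/MUL
[4] i4  mulh  -- RAW r2
[5] i5  or  -- RAW r3
[6] i6/i7  or;mulh  -- 2-wide

ISSUED = 4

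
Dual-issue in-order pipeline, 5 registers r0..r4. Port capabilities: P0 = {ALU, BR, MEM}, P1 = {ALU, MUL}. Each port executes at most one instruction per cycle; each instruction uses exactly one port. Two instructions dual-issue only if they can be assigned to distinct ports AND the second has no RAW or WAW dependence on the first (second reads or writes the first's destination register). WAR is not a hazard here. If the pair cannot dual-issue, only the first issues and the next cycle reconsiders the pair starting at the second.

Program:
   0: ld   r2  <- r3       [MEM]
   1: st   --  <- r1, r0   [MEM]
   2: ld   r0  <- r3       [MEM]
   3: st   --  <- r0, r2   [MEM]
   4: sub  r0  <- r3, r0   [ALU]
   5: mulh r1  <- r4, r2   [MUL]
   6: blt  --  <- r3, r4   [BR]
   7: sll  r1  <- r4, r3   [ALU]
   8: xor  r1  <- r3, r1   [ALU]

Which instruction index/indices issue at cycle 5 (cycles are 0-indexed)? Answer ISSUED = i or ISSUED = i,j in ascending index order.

[0] i0  ld  -- no-port MEM/MEM
[1] i1  st  -- no-port MEM/MEM
[2] i2  ld  -- no-port MEM/MEM
[3] i3,i4  st+sub  -- pair
[4] i5,i6  mulh+blt  -- pair
[5] i7  sll  -- RAW+WAW r1
[6] i8  xor  -- tail

ISSUED = 7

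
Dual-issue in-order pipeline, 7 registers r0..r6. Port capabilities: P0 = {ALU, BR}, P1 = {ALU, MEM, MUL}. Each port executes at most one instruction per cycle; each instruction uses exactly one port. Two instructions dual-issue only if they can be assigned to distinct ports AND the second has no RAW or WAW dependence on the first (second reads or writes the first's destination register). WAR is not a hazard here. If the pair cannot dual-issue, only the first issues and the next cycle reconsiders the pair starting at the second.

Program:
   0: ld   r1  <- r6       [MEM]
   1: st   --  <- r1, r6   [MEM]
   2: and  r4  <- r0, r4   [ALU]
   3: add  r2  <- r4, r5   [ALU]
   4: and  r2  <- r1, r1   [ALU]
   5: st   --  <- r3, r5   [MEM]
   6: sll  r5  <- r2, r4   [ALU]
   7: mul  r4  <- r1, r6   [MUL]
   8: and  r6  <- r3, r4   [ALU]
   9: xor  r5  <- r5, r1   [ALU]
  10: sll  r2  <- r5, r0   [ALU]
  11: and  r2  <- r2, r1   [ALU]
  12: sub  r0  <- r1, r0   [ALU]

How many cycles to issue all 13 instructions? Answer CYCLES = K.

CYCLES = 8

  cy0 -> i0 (ld) no-port MEM/MEM
  cy1 -> i1/i2 (st;and) pair
  cy2 -> i3 (add) WAW r2
  cy3 -> i4/i5 (and;st) pair
  cy4 -> i6/i7 (sll;mul) pair
  cy5 -> i8/i9 (and;xor) pair
  cy6 -> i10 (sll) RAW+WAW r2
  cy7 -> i11/i12 (and;sub) pair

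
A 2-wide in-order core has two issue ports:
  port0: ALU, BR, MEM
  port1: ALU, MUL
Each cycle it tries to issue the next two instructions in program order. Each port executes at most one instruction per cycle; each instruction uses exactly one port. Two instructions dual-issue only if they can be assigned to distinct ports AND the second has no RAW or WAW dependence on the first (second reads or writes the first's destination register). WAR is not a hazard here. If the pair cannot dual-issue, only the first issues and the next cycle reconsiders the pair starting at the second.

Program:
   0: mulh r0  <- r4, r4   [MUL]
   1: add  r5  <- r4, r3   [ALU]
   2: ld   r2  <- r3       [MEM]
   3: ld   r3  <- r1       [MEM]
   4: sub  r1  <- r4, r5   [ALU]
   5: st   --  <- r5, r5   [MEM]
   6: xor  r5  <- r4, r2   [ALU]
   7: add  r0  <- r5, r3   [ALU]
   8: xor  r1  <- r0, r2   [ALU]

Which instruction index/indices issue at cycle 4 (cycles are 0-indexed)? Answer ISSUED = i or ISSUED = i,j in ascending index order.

  cy0 -> i0,i1 (mulh add) dual
  cy1 -> i2 (ld) no-port MEM/MEM
  cy2 -> i3,i4 (ld sub) dual
  cy3 -> i5,i6 (st xor) dual
  cy4 -> i7 (add) RAW r0
  cy5 -> i8 (xor) tail

ISSUED = 7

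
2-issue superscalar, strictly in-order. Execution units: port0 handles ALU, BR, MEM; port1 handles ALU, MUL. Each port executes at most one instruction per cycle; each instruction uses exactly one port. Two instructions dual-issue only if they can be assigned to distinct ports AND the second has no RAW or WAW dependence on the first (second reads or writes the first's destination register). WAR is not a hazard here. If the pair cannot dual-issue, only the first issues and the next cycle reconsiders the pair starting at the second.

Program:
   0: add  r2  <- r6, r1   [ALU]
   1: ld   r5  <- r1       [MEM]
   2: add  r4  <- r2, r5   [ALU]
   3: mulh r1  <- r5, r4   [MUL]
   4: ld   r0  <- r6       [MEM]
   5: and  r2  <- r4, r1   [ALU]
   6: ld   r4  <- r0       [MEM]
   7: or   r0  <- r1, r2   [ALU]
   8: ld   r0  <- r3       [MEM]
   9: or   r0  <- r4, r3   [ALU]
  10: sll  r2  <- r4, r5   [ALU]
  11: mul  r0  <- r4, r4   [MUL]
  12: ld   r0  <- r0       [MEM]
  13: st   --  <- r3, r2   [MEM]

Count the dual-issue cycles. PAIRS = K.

PAIRS = 4

#0 head=0: add.ALU+ld.MEM i0&i1 dual
#1 head=2: add.ALU i2 RAW r4
#2 head=3: mulh.MUL+ld.MEM i3&i4 dual
#3 head=5: and.ALU+ld.MEM i5&i6 dual
#4 head=7: or.ALU i7 WAW r0
#5 head=8: ld.MEM i8 WAW r0
#6 head=9: or.ALU+sll.ALU i9&i10 dual
#7 head=11: mul.MUL i11 RAW+WAW r0
#8 head=12: ld.MEM i12 no-port MEM/MEM
#9 head=13: st.MEM i13 tail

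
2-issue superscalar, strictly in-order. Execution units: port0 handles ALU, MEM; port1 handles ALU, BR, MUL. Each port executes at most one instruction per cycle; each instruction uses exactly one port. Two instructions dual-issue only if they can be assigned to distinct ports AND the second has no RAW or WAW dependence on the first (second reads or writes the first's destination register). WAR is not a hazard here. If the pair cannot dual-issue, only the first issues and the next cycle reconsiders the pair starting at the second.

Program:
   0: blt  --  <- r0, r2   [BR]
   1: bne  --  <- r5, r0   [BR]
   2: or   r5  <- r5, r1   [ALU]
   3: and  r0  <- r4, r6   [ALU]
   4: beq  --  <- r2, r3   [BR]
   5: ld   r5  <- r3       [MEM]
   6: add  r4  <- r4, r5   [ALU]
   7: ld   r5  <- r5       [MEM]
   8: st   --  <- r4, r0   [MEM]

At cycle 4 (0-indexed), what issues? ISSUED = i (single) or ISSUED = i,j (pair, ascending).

0. blt.BR @i0  | no-port BR/BR
1. bne.BR+or.ALU @i1+i2  | dual
2. and.ALU+beq.BR @i3+i4  | dual
3. ld.MEM @i5  | RAW r5
4. add.ALU+ld.MEM @i6+i7  | dual
5. st.MEM @i8  | tail

ISSUED = 6,7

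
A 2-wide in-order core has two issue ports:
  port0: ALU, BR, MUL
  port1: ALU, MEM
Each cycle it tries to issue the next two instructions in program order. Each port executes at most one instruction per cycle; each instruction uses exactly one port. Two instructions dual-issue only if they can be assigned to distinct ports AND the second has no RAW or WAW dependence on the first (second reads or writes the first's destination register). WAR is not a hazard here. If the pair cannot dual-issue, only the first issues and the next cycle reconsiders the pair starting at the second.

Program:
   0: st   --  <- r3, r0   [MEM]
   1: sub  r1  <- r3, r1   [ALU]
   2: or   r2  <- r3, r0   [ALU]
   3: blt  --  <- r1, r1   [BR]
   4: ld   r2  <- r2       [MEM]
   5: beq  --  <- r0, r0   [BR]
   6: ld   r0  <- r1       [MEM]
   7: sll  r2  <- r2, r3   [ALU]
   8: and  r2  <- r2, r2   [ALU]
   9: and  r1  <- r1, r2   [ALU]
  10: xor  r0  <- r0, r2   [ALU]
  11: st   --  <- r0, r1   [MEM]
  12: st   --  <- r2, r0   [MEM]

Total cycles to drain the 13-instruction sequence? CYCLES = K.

#0 head=0: st/sub i0/i1 2-wide
#1 head=2: or/blt i2/i3 2-wide
#2 head=4: ld/beq i4/i5 2-wide
#3 head=6: ld/sll i6/i7 2-wide
#4 head=8: and i8 RAW r2
#5 head=9: and/xor i9/i10 2-wide
#6 head=11: st i11 no-port MEM/MEM
#7 head=12: st i12 tail

CYCLES = 8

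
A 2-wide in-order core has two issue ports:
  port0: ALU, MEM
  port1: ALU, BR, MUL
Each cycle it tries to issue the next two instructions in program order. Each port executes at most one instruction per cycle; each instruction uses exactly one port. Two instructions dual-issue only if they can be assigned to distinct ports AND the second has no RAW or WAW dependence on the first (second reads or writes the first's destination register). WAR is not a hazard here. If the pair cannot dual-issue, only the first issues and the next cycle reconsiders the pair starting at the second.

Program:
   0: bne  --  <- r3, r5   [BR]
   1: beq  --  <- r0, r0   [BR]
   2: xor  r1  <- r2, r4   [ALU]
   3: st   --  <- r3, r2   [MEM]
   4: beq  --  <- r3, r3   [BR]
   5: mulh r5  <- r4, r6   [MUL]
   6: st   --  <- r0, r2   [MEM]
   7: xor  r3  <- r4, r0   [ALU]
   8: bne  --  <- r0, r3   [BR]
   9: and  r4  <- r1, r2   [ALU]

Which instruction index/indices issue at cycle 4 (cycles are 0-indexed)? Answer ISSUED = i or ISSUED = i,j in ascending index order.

ISSUED = 7

[0] i0  bne.BR  -- no-port BR/BR
[1] i1,i2  beq.BR/xor.ALU  -- pair
[2] i3,i4  st.MEM/beq.BR  -- pair
[3] i5,i6  mulh.MUL/st.MEM  -- pair
[4] i7  xor.ALU  -- RAW r3
[5] i8,i9  bne.BR/and.ALU  -- pair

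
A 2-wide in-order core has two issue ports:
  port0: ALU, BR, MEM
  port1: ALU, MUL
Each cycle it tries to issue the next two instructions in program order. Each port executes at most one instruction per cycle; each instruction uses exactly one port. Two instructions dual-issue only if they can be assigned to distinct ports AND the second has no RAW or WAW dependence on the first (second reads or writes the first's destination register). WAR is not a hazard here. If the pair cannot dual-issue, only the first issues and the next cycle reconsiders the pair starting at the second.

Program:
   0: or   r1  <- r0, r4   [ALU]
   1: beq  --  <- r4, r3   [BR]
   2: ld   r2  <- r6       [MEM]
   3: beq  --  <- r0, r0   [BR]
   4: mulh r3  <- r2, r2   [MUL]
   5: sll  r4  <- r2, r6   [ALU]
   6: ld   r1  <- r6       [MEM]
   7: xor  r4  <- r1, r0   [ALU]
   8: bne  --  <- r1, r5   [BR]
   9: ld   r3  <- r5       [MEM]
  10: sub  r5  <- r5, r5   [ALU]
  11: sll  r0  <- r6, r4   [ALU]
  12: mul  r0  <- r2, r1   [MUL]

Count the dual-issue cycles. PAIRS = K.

  cy0 -> i0+i1 (or.ALU/beq.BR) dual
  cy1 -> i2 (ld.MEM) no-port MEM/BR
  cy2 -> i3+i4 (beq.BR/mulh.MUL) dual
  cy3 -> i5+i6 (sll.ALU/ld.MEM) dual
  cy4 -> i7+i8 (xor.ALU/bne.BR) dual
  cy5 -> i9+i10 (ld.MEM/sub.ALU) dual
  cy6 -> i11 (sll.ALU) WAW r0
  cy7 -> i12 (mul.MUL) tail

PAIRS = 5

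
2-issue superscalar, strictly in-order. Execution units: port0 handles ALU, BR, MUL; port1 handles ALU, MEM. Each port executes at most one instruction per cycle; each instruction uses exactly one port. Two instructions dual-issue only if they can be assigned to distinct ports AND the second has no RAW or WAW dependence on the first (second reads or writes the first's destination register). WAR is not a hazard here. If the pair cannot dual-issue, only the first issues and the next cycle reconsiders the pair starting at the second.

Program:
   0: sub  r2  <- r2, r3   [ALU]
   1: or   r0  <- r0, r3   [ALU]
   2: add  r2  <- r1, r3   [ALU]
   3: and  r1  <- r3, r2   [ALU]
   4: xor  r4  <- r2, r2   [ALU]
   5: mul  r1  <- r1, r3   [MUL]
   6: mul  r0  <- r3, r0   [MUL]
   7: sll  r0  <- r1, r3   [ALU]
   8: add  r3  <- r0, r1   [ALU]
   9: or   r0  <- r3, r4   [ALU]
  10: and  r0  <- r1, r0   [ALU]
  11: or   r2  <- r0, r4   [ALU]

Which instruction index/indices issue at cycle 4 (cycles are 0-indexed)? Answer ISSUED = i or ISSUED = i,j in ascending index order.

ISSUED = 6

c0: i0,i1 sub.ALU+or.ALU  2-wide
c1: i2 add.ALU  RAW r2
c2: i3,i4 and.ALU+xor.ALU  2-wide
c3: i5 mul.MUL  no-port MUL/MUL
c4: i6 mul.MUL  WAW r0
c5: i7 sll.ALU  RAW r0
c6: i8 add.ALU  RAW r3
c7: i9 or.ALU  RAW+WAW r0
c8: i10 and.ALU  RAW r0
c9: i11 or.ALU  tail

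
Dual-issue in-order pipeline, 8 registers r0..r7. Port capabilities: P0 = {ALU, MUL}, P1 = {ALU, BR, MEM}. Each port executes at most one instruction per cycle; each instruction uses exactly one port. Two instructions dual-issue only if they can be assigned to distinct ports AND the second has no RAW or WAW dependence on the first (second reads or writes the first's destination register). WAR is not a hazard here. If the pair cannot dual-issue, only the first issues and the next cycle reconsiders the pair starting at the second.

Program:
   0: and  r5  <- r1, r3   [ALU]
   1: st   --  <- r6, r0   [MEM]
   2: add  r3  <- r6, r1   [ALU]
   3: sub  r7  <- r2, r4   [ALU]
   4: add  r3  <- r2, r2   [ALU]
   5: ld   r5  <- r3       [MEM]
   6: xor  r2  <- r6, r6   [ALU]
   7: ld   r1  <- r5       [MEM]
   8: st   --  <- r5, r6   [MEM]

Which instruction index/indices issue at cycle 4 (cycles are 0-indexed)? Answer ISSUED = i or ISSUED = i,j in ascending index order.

ISSUED = 7

[0] i0,i1  and;st  -- pair
[1] i2,i3  add;sub  -- pair
[2] i4  add  -- RAW r3
[3] i5,i6  ld;xor  -- pair
[4] i7  ld  -- no-port MEM/MEM
[5] i8  st  -- tail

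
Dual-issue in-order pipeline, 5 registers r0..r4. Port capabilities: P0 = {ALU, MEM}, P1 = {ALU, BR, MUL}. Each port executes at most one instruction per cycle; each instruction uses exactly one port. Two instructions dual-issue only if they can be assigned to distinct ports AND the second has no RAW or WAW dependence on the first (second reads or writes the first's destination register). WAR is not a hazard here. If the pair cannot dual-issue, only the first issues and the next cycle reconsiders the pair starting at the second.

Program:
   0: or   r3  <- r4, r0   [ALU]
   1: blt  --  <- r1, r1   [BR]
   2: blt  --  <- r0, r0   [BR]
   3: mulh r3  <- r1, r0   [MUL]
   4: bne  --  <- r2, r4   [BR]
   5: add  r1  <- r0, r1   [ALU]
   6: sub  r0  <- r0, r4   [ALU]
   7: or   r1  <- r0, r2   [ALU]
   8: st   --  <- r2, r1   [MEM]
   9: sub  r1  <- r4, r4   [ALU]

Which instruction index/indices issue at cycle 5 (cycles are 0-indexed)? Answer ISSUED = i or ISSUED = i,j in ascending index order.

  cy0 -> i0&i1 (or;blt) dual
  cy1 -> i2 (blt) no-port BR/MUL
  cy2 -> i3 (mulh) no-port MUL/BR
  cy3 -> i4&i5 (bne;add) dual
  cy4 -> i6 (sub) RAW r0
  cy5 -> i7 (or) RAW r1
  cy6 -> i8&i9 (st;sub) dual

ISSUED = 7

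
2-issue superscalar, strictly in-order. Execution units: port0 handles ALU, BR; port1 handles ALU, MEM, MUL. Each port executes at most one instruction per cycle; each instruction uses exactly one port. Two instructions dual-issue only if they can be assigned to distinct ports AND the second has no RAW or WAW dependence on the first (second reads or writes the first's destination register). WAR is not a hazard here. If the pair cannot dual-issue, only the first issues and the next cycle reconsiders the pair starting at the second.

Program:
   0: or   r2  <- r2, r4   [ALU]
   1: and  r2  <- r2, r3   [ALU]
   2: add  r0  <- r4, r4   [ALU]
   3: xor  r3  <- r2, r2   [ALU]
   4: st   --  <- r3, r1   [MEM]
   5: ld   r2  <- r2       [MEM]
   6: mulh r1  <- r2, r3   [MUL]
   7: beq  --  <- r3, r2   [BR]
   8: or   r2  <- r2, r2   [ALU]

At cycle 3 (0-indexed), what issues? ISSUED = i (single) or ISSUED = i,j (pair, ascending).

  cy0 -> i0 (or) RAW+WAW r2
  cy1 -> i1,i2 (and+add) 2-wide
  cy2 -> i3 (xor) RAW r3
  cy3 -> i4 (st) no-port MEM/MEM
  cy4 -> i5 (ld) no-port MEM/MUL
  cy5 -> i6,i7 (mulh+beq) 2-wide
  cy6 -> i8 (or) tail

ISSUED = 4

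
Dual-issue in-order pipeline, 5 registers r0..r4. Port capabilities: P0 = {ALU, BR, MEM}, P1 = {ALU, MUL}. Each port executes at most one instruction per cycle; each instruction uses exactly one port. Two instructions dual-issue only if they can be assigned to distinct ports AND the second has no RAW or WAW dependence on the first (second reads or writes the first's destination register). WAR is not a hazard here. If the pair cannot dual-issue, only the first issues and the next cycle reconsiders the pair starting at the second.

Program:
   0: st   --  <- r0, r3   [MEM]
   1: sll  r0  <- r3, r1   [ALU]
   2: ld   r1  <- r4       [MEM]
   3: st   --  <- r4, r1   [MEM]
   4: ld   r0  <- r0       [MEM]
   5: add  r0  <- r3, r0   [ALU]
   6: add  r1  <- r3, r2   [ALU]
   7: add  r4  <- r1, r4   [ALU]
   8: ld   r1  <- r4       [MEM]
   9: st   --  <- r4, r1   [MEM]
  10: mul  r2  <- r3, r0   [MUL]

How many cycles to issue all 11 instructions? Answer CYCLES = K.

CYCLES = 8

c0: i0+i1 st;sll  pair
c1: i2 ld  no-port MEM/MEM
c2: i3 st  no-port MEM/MEM
c3: i4 ld  RAW+WAW r0
c4: i5+i6 add;add  pair
c5: i7 add  RAW r4
c6: i8 ld  no-port MEM/MEM
c7: i9+i10 st;mul  pair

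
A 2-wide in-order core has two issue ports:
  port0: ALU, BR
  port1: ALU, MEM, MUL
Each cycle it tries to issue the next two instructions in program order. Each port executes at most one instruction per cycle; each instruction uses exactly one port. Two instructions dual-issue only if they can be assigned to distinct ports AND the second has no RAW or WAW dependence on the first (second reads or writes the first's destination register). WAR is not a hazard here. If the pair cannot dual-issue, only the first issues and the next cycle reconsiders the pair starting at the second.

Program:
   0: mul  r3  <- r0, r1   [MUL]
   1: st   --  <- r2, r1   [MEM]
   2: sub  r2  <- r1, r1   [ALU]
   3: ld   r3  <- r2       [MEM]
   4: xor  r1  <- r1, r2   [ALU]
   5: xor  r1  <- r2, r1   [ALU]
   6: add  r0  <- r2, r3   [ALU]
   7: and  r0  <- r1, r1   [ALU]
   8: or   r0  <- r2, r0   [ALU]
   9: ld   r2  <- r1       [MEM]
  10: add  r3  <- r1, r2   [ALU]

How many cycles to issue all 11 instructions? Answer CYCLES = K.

CYCLES = 7

0. mul.MUL @i0  | no-port MUL/MEM
1. st.MEM;sub.ALU @i1,i2  | dual
2. ld.MEM;xor.ALU @i3,i4  | dual
3. xor.ALU;add.ALU @i5,i6  | dual
4. and.ALU @i7  | RAW+WAW r0
5. or.ALU;ld.MEM @i8,i9  | dual
6. add.ALU @i10  | tail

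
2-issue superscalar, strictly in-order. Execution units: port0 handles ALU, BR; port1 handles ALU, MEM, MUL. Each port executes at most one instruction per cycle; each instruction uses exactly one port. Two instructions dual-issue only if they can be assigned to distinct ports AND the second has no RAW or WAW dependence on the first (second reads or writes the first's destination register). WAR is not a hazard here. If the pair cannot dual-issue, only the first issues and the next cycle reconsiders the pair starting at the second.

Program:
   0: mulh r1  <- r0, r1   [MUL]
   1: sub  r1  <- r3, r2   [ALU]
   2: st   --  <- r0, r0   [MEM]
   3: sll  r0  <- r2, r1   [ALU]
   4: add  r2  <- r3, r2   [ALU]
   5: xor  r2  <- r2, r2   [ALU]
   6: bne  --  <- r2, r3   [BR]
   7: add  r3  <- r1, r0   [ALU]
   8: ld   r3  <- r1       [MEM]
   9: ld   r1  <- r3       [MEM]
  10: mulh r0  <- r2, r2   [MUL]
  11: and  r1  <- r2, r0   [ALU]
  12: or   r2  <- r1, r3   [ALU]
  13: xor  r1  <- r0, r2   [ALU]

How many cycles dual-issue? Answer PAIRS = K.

c0: i0 mulh.MUL  WAW r1
c1: i1/i2 sub.ALU;st.MEM  pair
c2: i3/i4 sll.ALU;add.ALU  pair
c3: i5 xor.ALU  RAW r2
c4: i6/i7 bne.BR;add.ALU  pair
c5: i8 ld.MEM  no-port MEM/MEM
c6: i9 ld.MEM  no-port MEM/MUL
c7: i10 mulh.MUL  RAW r0
c8: i11 and.ALU  RAW r1
c9: i12 or.ALU  RAW r2
c10: i13 xor.ALU  tail

PAIRS = 3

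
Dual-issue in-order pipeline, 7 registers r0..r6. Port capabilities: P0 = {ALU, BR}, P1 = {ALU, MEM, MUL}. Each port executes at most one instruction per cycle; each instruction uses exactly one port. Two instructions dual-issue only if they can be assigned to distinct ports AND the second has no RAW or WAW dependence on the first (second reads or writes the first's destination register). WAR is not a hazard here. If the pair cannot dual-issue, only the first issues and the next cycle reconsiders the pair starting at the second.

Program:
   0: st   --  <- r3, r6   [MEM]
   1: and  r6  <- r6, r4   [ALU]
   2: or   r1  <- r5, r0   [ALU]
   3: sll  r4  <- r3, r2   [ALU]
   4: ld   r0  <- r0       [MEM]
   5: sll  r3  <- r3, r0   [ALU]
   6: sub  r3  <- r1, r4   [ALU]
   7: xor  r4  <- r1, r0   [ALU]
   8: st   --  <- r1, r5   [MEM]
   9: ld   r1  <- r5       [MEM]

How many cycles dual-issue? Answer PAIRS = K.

  cy0 -> i0/i1 (st.MEM;and.ALU) pair
  cy1 -> i2/i3 (or.ALU;sll.ALU) pair
  cy2 -> i4 (ld.MEM) RAW r0
  cy3 -> i5 (sll.ALU) WAW r3
  cy4 -> i6/i7 (sub.ALU;xor.ALU) pair
  cy5 -> i8 (st.MEM) no-port MEM/MEM
  cy6 -> i9 (ld.MEM) tail

PAIRS = 3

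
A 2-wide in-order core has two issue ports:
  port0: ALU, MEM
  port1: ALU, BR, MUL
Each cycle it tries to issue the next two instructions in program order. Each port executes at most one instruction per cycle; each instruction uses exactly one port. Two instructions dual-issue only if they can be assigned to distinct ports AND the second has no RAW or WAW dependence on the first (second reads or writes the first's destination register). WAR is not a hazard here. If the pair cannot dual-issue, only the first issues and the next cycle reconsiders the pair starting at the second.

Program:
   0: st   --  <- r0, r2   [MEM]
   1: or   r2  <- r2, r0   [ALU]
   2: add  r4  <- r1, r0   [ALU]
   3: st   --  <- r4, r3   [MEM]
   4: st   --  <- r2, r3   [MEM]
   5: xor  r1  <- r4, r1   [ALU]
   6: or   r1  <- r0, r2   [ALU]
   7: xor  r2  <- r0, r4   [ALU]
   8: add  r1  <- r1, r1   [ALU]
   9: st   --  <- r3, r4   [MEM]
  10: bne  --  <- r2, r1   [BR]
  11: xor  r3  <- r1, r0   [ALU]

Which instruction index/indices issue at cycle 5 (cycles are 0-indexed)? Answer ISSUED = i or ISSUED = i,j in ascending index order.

ISSUED = 8,9

0. st+or @i0+i1  | dual
1. add @i2  | RAW r4
2. st @i3  | no-port MEM/MEM
3. st+xor @i4+i5  | dual
4. or+xor @i6+i7  | dual
5. add+st @i8+i9  | dual
6. bne+xor @i10+i11  | dual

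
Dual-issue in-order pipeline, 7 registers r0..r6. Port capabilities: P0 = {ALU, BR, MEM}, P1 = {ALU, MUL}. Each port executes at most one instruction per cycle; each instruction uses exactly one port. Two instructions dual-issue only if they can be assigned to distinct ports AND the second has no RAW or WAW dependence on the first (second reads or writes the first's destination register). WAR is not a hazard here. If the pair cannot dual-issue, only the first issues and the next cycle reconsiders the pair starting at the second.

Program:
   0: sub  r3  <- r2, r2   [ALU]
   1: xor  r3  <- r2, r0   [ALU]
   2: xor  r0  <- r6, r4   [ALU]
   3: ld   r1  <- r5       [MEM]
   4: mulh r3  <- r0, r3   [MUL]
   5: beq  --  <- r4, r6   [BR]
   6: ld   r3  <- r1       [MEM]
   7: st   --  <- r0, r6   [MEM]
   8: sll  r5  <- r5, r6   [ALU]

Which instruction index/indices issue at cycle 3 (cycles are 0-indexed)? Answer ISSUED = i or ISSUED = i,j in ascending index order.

ISSUED = 5

[0] i0  sub  -- WAW r3
[1] i1+i2  xor/xor  -- 2-wide
[2] i3+i4  ld/mulh  -- 2-wide
[3] i5  beq  -- no-port BR/MEM
[4] i6  ld  -- no-port MEM/MEM
[5] i7+i8  st/sll  -- 2-wide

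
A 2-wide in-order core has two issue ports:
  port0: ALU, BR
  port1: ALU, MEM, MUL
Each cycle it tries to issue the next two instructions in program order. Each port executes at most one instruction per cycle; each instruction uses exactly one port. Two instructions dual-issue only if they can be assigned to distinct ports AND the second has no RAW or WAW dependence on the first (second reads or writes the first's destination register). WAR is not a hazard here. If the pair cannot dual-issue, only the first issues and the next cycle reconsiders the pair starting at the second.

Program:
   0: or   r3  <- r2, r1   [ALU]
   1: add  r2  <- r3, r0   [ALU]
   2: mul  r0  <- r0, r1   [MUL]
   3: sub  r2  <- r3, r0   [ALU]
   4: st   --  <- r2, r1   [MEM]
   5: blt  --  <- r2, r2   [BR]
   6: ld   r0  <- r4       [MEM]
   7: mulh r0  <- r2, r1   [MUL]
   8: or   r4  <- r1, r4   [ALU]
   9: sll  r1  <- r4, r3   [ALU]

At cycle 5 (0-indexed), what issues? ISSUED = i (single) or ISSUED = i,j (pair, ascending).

t=0 i0:or.ALU ; RAW r3
t=1 i1&i2:add.ALU+mul.MUL ; 2-wide
t=2 i3:sub.ALU ; RAW r2
t=3 i4&i5:st.MEM+blt.BR ; 2-wide
t=4 i6:ld.MEM ; no-port MEM/MUL
t=5 i7&i8:mulh.MUL+or.ALU ; 2-wide
t=6 i9:sll.ALU ; tail

ISSUED = 7,8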